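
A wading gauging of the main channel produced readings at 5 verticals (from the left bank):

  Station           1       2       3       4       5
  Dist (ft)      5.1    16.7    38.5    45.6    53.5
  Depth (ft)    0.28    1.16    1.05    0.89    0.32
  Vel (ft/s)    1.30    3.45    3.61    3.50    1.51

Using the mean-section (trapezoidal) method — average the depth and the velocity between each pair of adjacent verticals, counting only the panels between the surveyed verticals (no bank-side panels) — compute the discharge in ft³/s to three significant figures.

Panel 1-2: Δb = 11.6 ft, d̄ = (0.28+1.16)/2 = 0.72, v̄ = (1.30+3.45)/2 = 2.375 → q = 11.6×0.72×2.375 = 19.84 ft³/s
Panel 2-3: Δb = 21.8 ft, d̄ = (1.16+1.05)/2 = 1.105, v̄ = (3.45+3.61)/2 = 3.53 → q = 21.8×1.105×3.53 = 85.03 ft³/s
Panel 3-4: Δb = 7.1 ft, d̄ = (1.05+0.89)/2 = 0.97, v̄ = (3.61+3.50)/2 = 3.555 → q = 7.1×0.97×3.555 = 24.48 ft³/s
Panel 4-5: Δb = 7.9 ft, d̄ = (0.89+0.32)/2 = 0.605, v̄ = (3.50+1.51)/2 = 2.505 → q = 7.9×0.605×2.505 = 11.97 ft³/s
Q = Σ q = 141.3 ft³/s

141 ft³/s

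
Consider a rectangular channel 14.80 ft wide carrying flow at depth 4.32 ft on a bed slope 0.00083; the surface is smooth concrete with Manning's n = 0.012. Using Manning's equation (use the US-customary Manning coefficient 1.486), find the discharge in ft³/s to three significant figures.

445 ft³/s

A = b·y = 14.80 × 4.32 = 63.94 ft²
P = b + 2y = 14.80 + 2×4.32 = 23.44 ft
R = A/P = 63.94/23.44 = 2.728 ft
Q = (1.486/n)·A·R^(2/3)·S^(1/2) = (1.486/0.012) × 63.94 × 2.728^(2/3) × 0.00083^(1/2) = 445.3 ft³/s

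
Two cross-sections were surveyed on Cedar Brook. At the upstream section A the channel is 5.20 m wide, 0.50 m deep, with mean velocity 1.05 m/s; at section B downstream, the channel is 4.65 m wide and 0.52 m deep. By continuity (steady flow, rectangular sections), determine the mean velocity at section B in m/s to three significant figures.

1.13 m/s

Q = A₁V₁ = (5.20×0.50) × 1.05 = 2.730 m³/s
A₂ = 4.65 × 0.52 = 2.418 m²
V₂ = Q/A₂ = 2.730/2.418 = 1.129 m/s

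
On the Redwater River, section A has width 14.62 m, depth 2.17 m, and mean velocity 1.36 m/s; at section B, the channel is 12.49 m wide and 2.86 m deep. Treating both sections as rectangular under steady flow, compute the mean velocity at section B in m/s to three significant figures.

Q = A₁V₁ = (14.62×2.17) × 1.36 = 43.15 m³/s
A₂ = 12.49 × 2.86 = 35.72 m²
V₂ = Q/A₂ = 43.15/35.72 = 1.208 m/s

1.21 m/s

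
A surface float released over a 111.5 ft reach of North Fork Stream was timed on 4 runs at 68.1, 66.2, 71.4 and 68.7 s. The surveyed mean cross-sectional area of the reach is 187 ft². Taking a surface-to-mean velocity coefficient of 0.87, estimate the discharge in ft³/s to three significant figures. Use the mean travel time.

t̄ = (68.1 + 66.2 + 71.4 + 68.7) / 4 = 68.6 s
v_surface = L / t̄ = 111.5 / 68.6 = 1.625 ft/s
v_mean = 0.87 × 1.625 = 1.414 ft/s
Q = A × v_mean = 187 × 1.414 = 264.4 ft³/s

264 ft³/s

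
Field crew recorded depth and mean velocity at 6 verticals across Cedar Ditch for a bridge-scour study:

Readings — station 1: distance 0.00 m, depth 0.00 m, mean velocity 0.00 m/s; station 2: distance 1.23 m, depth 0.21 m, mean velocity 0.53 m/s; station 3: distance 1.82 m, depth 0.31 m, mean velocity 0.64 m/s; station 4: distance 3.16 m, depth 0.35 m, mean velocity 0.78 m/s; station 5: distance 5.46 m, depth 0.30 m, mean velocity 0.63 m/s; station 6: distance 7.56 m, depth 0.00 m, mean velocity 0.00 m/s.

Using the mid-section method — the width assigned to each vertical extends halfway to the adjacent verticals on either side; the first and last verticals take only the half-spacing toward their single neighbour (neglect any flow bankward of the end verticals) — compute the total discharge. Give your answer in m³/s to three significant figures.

1.21 m³/s

w_2 = (1.82 − 0.00)/2 = 0.91 m; q_2 = 0.53 × 0.21 × 0.91 = 0.1013 m³/s
w_3 = (3.16 − 1.23)/2 = 0.965 m; q_3 = 0.64 × 0.31 × 0.965 = 0.1915 m³/s
w_4 = (5.46 − 1.82)/2 = 1.82 m; q_4 = 0.78 × 0.35 × 1.82 = 0.4969 m³/s
w_5 = (7.56 − 3.16)/2 = 2.2 m; q_5 = 0.63 × 0.30 × 2.2 = 0.4158 m³/s
Stations 1, 6 contribute zero (depth or velocity is 0).
Q = Σ qᵢ = 1.205 m³/s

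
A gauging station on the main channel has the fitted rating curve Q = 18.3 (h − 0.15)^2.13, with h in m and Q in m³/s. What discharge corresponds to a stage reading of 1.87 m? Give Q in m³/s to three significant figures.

Q = 18.3 × (1.87 − 0.15)^2.13 = 18.3 × 1.72^2.13 = 58.09 m³/s

58.1 m³/s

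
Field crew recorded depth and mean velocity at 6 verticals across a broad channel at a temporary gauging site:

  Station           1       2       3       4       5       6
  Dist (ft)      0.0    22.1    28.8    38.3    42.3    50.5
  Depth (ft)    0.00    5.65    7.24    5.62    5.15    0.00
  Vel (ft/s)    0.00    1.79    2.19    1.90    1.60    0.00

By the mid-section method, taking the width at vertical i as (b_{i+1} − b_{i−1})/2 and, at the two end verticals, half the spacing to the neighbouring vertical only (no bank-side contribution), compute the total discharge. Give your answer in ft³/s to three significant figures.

w_2 = (28.8 − 0.0)/2 = 14.4 ft; q_2 = 1.79 × 5.65 × 14.4 = 145.6 ft³/s
w_3 = (38.3 − 22.1)/2 = 8.1 ft; q_3 = 2.19 × 7.24 × 8.1 = 128.4 ft³/s
w_4 = (42.3 − 28.8)/2 = 6.75 ft; q_4 = 1.90 × 5.62 × 6.75 = 72.08 ft³/s
w_5 = (50.5 − 38.3)/2 = 6.1 ft; q_5 = 1.60 × 5.15 × 6.1 = 50.26 ft³/s
Stations 1, 6 contribute zero (depth or velocity is 0).
Q = Σ qᵢ = 396.4 ft³/s

396 ft³/s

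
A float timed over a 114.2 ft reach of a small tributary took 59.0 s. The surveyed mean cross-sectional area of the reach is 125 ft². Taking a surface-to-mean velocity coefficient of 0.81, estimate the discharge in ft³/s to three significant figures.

v_surface = L / t̄ = 114.2 / 59 = 1.936 ft/s
v_mean = 0.81 × 1.936 = 1.568 ft/s
Q = A × v_mean = 125 × 1.568 = 196.0 ft³/s

196 ft³/s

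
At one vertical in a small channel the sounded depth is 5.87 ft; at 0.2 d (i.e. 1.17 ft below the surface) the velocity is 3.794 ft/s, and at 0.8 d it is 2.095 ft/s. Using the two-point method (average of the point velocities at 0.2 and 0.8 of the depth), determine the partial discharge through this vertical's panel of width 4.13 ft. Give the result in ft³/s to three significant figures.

71.4 ft³/s

v̄ = (3.794 + 2.095) / 2 = 2.945 ft/s
q = v̄ × d × w = 2.945 × 5.87 × 4.13 = 71.38 ft³/s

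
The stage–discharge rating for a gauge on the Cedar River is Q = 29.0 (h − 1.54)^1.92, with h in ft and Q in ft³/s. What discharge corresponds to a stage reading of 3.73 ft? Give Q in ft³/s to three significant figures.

131 ft³/s

Q = 29.0 × (3.73 − 1.54)^1.92 = 29.0 × 2.19^1.92 = 130.6 ft³/s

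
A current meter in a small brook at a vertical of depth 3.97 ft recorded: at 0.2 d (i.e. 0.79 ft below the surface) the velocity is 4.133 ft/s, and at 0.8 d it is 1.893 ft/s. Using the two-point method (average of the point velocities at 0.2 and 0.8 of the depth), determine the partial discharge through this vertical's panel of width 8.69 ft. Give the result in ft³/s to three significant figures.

104 ft³/s

v̄ = (4.133 + 1.893) / 2 = 3.013 ft/s
q = v̄ × d × w = 3.013 × 3.97 × 8.69 = 103.9 ft³/s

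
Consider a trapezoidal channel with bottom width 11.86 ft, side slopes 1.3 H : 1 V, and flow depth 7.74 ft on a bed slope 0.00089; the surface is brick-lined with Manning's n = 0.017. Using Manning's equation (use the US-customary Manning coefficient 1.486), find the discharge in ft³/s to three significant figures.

1220 ft³/s

A = (b + z·y)·y = (11.86 + 1.3×7.74)×7.74 = 169.7 ft²
P = b + 2y√(1+z²) = 11.86 + 2×7.74×√(1+1.3²) = 37.25 ft
R = A/P = 169.7/37.25 = 4.555 ft
Q = (1.486/n)·A·R^(2/3)·S^(1/2) = (1.486/0.017) × 169.7 × 4.555^(2/3) × 0.00089^(1/2) = 1216 ft³/s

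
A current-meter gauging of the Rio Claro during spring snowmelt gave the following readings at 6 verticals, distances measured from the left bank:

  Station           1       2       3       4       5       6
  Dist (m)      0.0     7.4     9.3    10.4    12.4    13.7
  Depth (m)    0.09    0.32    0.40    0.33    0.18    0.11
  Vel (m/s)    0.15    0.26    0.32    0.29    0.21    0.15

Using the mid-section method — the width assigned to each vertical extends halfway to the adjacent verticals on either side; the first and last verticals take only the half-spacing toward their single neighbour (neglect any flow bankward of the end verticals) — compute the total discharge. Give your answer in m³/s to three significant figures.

0.850 m³/s

w_1 = (7.4 − 0.0)/2 = 3.7 m; q_1 = 0.15 × 0.09 × 3.7 = 0.04995 m³/s
w_2 = (9.3 − 0.0)/2 = 4.65 m; q_2 = 0.26 × 0.32 × 4.65 = 0.3869 m³/s
w_3 = (10.4 − 7.4)/2 = 1.5 m; q_3 = 0.32 × 0.40 × 1.5 = 0.1920 m³/s
w_4 = (12.4 − 9.3)/2 = 1.55 m; q_4 = 0.29 × 0.33 × 1.55 = 0.1483 m³/s
w_5 = (13.7 − 10.4)/2 = 1.65 m; q_5 = 0.21 × 0.18 × 1.65 = 0.06237 m³/s
w_6 = (13.7 − 12.4)/2 = 0.65 m; q_6 = 0.15 × 0.11 × 0.65 = 0.01073 m³/s
Q = Σ qᵢ = 0.8503 m³/s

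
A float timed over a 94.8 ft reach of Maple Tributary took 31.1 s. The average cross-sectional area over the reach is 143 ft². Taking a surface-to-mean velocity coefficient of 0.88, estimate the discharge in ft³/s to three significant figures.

v_surface = L / t̄ = 94.8 / 31.1 = 3.048 ft/s
v_mean = 0.88 × 3.048 = 2.682 ft/s
Q = A × v_mean = 143 × 2.682 = 383.6 ft³/s

384 ft³/s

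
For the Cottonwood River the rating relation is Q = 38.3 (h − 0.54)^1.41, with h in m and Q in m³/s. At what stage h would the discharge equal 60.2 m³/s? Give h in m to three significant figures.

1.92 m

h − h₀ = (Q/C)^(1/b) = (60.2/38.3)^(1/1.41) = 1.378 m
h = 0.54 + 1.378 = 1.918 m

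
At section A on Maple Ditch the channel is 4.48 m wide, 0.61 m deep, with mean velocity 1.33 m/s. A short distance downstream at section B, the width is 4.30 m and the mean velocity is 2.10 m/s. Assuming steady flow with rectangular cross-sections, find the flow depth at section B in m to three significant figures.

Q = A₁V₁ = (4.48×0.61) × 1.33 = 3.635 m³/s
d₂ = Q/(b₂ V₂) = 3.635/(4.30×2.10) = 0.4025 m

0.403 m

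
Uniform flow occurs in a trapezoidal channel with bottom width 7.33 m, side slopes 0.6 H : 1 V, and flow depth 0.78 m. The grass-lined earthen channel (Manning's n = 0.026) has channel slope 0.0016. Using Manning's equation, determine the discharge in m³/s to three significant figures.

A = (b + z·y)·y = (7.33 + 0.6×0.78)×0.78 = 6.082 m²
P = b + 2y√(1+z²) = 7.33 + 2×0.78×√(1+0.6²) = 9.149 m
R = A/P = 6.082/9.149 = 0.6648 m
Q = (1/n)·A·R^(2/3)·S^(1/2) = (1/0.026) × 6.082 × 0.6648^(2/3) × 0.0016^(1/2) = 7.128 m³/s

7.13 m³/s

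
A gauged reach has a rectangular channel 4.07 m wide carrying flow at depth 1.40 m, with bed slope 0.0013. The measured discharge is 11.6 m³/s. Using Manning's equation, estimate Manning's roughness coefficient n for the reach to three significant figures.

A = b·y = 4.07 × 1.40 = 5.698 m²
P = b + 2y = 4.07 + 2×1.40 = 6.870 m
R = A/P = 5.698/6.870 = 0.8294 m
n = (1/Q)·A·R^(2/3)·S^(1/2) = (1/11.6) × 5.698 × 0.8828 × 0.03606 = 0.01563

0.0156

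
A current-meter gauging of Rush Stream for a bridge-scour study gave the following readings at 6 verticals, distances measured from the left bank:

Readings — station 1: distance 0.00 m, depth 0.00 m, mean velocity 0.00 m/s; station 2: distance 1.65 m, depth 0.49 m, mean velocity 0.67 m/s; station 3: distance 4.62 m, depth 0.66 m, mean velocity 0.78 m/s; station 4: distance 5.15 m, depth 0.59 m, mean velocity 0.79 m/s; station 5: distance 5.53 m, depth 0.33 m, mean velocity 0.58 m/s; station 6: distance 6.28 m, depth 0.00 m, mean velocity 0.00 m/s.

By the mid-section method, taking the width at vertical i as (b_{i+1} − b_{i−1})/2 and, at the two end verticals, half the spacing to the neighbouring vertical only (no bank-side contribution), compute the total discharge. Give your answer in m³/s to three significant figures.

1.98 m³/s

w_2 = (4.62 − 0.00)/2 = 2.31 m; q_2 = 0.67 × 0.49 × 2.31 = 0.7584 m³/s
w_3 = (5.15 − 1.65)/2 = 1.75 m; q_3 = 0.78 × 0.66 × 1.75 = 0.9009 m³/s
w_4 = (5.53 − 4.62)/2 = 0.455 m; q_4 = 0.79 × 0.59 × 0.455 = 0.2121 m³/s
w_5 = (6.28 − 5.15)/2 = 0.565 m; q_5 = 0.58 × 0.33 × 0.565 = 0.1081 m³/s
Stations 1, 6 contribute zero (depth or velocity is 0).
Q = Σ qᵢ = 1.979 m³/s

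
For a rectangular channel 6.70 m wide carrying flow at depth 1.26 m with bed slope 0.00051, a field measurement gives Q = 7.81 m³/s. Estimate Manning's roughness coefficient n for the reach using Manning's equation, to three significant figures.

A = b·y = 6.70 × 1.26 = 8.442 m²
P = b + 2y = 6.70 + 2×1.26 = 9.220 m
R = A/P = 8.442/9.220 = 0.9156 m
n = (1/Q)·A·R^(2/3)·S^(1/2) = (1/7.81) × 8.442 × 0.9429 × 0.02258 = 0.02302

0.0230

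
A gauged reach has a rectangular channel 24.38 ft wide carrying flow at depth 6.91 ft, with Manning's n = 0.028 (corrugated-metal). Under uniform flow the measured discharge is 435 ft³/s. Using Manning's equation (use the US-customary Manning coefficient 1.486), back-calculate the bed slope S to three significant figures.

A = b·y = 24.38 × 6.91 = 168.5 ft²
P = b + 2y = 24.38 + 2×6.91 = 38.20 ft
R = A/P = 168.5/38.20 = 4.410 ft
S = (Q·n / (1.486·A·R^(2/3)))² = (435×0.028 / (1.486×168.5×2.689))² = 0.0003273

0.000327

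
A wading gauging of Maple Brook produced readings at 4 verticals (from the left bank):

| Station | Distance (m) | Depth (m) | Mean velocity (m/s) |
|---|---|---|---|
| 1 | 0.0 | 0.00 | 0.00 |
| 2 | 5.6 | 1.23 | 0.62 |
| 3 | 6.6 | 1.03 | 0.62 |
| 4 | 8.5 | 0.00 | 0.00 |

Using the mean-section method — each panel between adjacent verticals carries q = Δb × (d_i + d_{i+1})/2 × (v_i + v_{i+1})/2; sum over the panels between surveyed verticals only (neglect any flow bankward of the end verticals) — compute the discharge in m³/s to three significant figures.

Panel 1-2: Δb = 5.6 m, d̄ = (0.00+1.23)/2 = 0.615, v̄ = (0.00+0.62)/2 = 0.31 → q = 5.6×0.615×0.31 = 1.068 m³/s
Panel 2-3: Δb = 1 m, d̄ = (1.23+1.03)/2 = 1.13, v̄ = (0.62+0.62)/2 = 0.62 → q = 1×1.13×0.62 = 0.7006 m³/s
Panel 3-4: Δb = 1.9 m, d̄ = (1.03+0.00)/2 = 0.515, v̄ = (0.62+0.00)/2 = 0.31 → q = 1.9×0.515×0.31 = 0.3033 m³/s
Q = Σ q = 2.072 m³/s

2.07 m³/s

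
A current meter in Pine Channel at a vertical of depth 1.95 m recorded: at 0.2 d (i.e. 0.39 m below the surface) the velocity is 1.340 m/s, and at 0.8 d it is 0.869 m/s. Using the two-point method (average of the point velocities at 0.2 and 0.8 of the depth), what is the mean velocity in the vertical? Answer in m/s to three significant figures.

v̄ = (1.340 + 0.869) / 2 = 1.105 m/s

1.10 m/s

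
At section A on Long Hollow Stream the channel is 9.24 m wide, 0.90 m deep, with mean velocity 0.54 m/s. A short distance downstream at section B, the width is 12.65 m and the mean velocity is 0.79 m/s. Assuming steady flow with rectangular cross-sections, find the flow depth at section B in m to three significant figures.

Q = A₁V₁ = (9.24×0.90) × 0.54 = 4.491 m³/s
d₂ = Q/(b₂ V₂) = 4.491/(12.65×0.79) = 0.4494 m

0.449 m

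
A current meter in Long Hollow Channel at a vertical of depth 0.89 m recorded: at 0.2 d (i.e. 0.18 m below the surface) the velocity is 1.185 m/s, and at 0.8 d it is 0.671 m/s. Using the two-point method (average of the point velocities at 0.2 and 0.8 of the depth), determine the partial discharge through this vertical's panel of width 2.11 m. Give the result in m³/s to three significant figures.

v̄ = (1.185 + 0.671) / 2 = 0.9280 m/s
q = v̄ × d × w = 0.9280 × 0.89 × 2.11 = 1.743 m³/s

1.74 m³/s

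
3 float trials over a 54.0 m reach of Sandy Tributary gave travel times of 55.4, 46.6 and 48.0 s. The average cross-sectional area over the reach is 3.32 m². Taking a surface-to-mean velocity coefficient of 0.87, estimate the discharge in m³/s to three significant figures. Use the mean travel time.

3.12 m³/s

t̄ = (55.4 + 46.6 + 48.0) / 3 = 50 s
v_surface = L / t̄ = 54.0 / 50 = 1.080 m/s
v_mean = 0.87 × 1.080 = 0.9396 m/s
Q = A × v_mean = 3.32 × 0.9396 = 3.119 m³/s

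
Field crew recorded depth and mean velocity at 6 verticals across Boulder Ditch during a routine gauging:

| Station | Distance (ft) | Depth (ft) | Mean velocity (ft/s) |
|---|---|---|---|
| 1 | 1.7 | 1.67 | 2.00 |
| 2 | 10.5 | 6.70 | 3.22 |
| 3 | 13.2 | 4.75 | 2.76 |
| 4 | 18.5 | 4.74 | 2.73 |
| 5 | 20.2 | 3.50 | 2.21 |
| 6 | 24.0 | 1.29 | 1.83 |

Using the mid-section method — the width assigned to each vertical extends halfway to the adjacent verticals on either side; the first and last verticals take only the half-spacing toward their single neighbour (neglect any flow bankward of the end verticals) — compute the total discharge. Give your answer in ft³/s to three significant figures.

262 ft³/s

w_1 = (10.5 − 1.7)/2 = 4.4 ft; q_1 = 2.00 × 1.67 × 4.4 = 14.70 ft³/s
w_2 = (13.2 − 1.7)/2 = 5.75 ft; q_2 = 3.22 × 6.70 × 5.75 = 124.1 ft³/s
w_3 = (18.5 − 10.5)/2 = 4 ft; q_3 = 2.76 × 4.75 × 4 = 52.44 ft³/s
w_4 = (20.2 − 13.2)/2 = 3.5 ft; q_4 = 2.73 × 4.74 × 3.5 = 45.29 ft³/s
w_5 = (24.0 − 18.5)/2 = 2.75 ft; q_5 = 2.21 × 3.50 × 2.75 = 21.27 ft³/s
w_6 = (24.0 − 20.2)/2 = 1.9 ft; q_6 = 1.83 × 1.29 × 1.9 = 4.485 ft³/s
Q = Σ qᵢ = 262.2 ft³/s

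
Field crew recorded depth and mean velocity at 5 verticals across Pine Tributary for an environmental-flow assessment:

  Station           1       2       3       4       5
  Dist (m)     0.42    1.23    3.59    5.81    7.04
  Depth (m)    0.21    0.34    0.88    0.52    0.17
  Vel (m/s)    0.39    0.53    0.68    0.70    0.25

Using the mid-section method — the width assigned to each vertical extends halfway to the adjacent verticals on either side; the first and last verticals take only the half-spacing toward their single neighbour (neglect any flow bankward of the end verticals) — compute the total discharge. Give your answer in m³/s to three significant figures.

w_1 = (1.23 − 0.42)/2 = 0.405 m; q_1 = 0.39 × 0.21 × 0.405 = 0.03317 m³/s
w_2 = (3.59 − 0.42)/2 = 1.585 m; q_2 = 0.53 × 0.34 × 1.585 = 0.2856 m³/s
w_3 = (5.81 − 1.23)/2 = 2.29 m; q_3 = 0.68 × 0.88 × 2.29 = 1.370 m³/s
w_4 = (7.04 − 3.59)/2 = 1.725 m; q_4 = 0.70 × 0.52 × 1.725 = 0.6279 m³/s
w_5 = (7.04 − 5.81)/2 = 0.615 m; q_5 = 0.25 × 0.17 × 0.615 = 0.02614 m³/s
Q = Σ qᵢ = 2.343 m³/s

2.34 m³/s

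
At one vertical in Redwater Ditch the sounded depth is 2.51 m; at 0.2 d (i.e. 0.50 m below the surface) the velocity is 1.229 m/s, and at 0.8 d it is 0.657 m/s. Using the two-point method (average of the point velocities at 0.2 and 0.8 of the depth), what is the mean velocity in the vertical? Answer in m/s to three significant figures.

0.943 m/s

v̄ = (1.229 + 0.657) / 2 = 0.9430 m/s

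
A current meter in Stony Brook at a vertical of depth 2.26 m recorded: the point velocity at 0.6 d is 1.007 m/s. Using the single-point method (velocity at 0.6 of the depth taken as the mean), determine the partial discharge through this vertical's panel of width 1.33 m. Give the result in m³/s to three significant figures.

3.03 m³/s

v̄ = v₀.₆ = 1.007 m/s
q = v̄ × d × w = 1.007 × 2.26 × 1.33 = 3.027 m³/s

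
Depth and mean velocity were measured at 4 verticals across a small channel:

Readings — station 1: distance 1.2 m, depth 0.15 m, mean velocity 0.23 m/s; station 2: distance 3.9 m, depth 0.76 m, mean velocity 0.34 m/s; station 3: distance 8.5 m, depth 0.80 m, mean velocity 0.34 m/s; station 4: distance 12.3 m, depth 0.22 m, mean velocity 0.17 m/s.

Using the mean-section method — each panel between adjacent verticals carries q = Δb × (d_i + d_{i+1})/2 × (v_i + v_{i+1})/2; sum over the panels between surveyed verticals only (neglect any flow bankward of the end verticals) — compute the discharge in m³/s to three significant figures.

Panel 1-2: Δb = 2.7 m, d̄ = (0.15+0.76)/2 = 0.455, v̄ = (0.23+0.34)/2 = 0.285 → q = 2.7×0.455×0.285 = 0.3501 m³/s
Panel 2-3: Δb = 4.6 m, d̄ = (0.76+0.80)/2 = 0.78, v̄ = (0.34+0.34)/2 = 0.34 → q = 4.6×0.78×0.34 = 1.220 m³/s
Panel 3-4: Δb = 3.8 m, d̄ = (0.80+0.22)/2 = 0.51, v̄ = (0.34+0.17)/2 = 0.255 → q = 3.8×0.51×0.255 = 0.4942 m³/s
Q = Σ q = 2.064 m³/s

2.06 m³/s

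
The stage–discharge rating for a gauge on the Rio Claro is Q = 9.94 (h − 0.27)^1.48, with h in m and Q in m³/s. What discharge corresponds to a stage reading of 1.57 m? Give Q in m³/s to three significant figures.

14.7 m³/s

Q = 9.94 × (1.57 − 0.27)^1.48 = 9.94 × 1.3^1.48 = 14.66 m³/s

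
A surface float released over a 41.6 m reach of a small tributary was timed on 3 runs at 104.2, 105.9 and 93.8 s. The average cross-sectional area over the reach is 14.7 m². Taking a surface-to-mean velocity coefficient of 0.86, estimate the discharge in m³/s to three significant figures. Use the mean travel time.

t̄ = (104.2 + 105.9 + 93.8) / 3 = 101.3 s
v_surface = L / t̄ = 41.6 / 101.3 = 0.4107 m/s
v_mean = 0.86 × 0.4107 = 0.3532 m/s
Q = A × v_mean = 14.7 × 0.3532 = 5.192 m³/s

5.19 m³/s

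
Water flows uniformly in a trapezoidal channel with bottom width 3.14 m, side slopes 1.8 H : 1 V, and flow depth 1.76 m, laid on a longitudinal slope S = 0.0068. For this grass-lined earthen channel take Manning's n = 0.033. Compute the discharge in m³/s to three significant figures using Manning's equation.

29.0 m³/s

A = (b + z·y)·y = (3.14 + 1.8×1.76)×1.76 = 11.10 m²
P = b + 2y√(1+z²) = 3.14 + 2×1.76×√(1+1.8²) = 10.39 m
R = A/P = 11.10/10.39 = 1.069 m
Q = (1/n)·A·R^(2/3)·S^(1/2) = (1/0.033) × 11.10 × 1.069^(2/3) × 0.0068^(1/2) = 29.00 m³/s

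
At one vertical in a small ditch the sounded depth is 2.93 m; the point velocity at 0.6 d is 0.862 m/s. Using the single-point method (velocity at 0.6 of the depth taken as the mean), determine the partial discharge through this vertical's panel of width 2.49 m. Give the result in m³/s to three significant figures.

6.29 m³/s

v̄ = v₀.₆ = 0.862 m/s
q = v̄ × d × w = 0.8620 × 2.93 × 2.49 = 6.289 m³/s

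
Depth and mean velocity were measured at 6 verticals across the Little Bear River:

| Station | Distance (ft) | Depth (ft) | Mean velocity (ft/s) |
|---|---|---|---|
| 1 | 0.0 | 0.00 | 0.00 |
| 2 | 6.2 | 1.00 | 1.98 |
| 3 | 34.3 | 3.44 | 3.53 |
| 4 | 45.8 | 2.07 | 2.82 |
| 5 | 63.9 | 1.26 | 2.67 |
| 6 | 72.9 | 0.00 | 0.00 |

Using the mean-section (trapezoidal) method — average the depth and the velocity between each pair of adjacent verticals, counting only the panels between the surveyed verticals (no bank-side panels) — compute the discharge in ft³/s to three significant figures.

Panel 1-2: Δb = 6.2 ft, d̄ = (0.00+1.00)/2 = 0.5, v̄ = (0.00+1.98)/2 = 0.99 → q = 6.2×0.5×0.99 = 3.069 ft³/s
Panel 2-3: Δb = 28.1 ft, d̄ = (1.00+3.44)/2 = 2.22, v̄ = (1.98+3.53)/2 = 2.755 → q = 28.1×2.22×2.755 = 171.9 ft³/s
Panel 3-4: Δb = 11.5 ft, d̄ = (3.44+2.07)/2 = 2.755, v̄ = (3.53+2.82)/2 = 3.175 → q = 11.5×2.755×3.175 = 100.6 ft³/s
Panel 4-5: Δb = 18.1 ft, d̄ = (2.07+1.26)/2 = 1.665, v̄ = (2.82+2.67)/2 = 2.745 → q = 18.1×1.665×2.745 = 82.72 ft³/s
Panel 5-6: Δb = 9 ft, d̄ = (1.26+0.00)/2 = 0.63, v̄ = (2.67+0.00)/2 = 1.335 → q = 9×0.63×1.335 = 7.569 ft³/s
Q = Σ q = 365.8 ft³/s

366 ft³/s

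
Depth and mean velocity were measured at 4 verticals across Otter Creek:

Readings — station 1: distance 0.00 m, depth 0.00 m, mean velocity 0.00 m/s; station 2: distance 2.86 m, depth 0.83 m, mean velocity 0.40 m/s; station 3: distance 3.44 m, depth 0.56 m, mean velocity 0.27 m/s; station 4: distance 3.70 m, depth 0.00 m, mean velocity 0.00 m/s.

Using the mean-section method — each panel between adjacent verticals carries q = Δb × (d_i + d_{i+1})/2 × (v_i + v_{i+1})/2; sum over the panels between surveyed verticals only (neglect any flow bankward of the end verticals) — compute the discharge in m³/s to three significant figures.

Panel 1-2: Δb = 2.86 m, d̄ = (0.00+0.83)/2 = 0.415, v̄ = (0.00+0.40)/2 = 0.2 → q = 2.86×0.415×0.2 = 0.2374 m³/s
Panel 2-3: Δb = 0.58 m, d̄ = (0.83+0.56)/2 = 0.695, v̄ = (0.40+0.27)/2 = 0.335 → q = 0.58×0.695×0.335 = 0.1350 m³/s
Panel 3-4: Δb = 0.26 m, d̄ = (0.56+0.00)/2 = 0.28, v̄ = (0.27+0.00)/2 = 0.135 → q = 0.26×0.28×0.135 = 0.009828 m³/s
Q = Σ q = 0.3822 m³/s

0.382 m³/s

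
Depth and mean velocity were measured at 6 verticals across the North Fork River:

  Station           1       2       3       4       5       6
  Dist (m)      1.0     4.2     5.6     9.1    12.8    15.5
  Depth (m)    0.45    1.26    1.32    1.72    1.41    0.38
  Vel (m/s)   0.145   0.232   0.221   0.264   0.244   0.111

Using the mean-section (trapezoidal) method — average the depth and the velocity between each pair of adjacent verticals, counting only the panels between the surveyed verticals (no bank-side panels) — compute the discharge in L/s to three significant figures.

Panel 1-2: Δb = 3.2 m, d̄ = (0.45+1.26)/2 = 0.855, v̄ = (0.145+0.232)/2 = 0.1885 → q = 3.2×0.855×0.1885 = 0.5157 m³/s
Panel 2-3: Δb = 1.4 m, d̄ = (1.26+1.32)/2 = 1.29, v̄ = (0.232+0.221)/2 = 0.2265 → q = 1.4×1.29×0.2265 = 0.4091 m³/s
Panel 3-4: Δb = 3.5 m, d̄ = (1.32+1.72)/2 = 1.52, v̄ = (0.221+0.264)/2 = 0.2425 → q = 3.5×1.52×0.2425 = 1.290 m³/s
Panel 4-5: Δb = 3.7 m, d̄ = (1.72+1.41)/2 = 1.565, v̄ = (0.264+0.244)/2 = 0.254 → q = 3.7×1.565×0.254 = 1.471 m³/s
Panel 5-6: Δb = 2.7 m, d̄ = (1.41+0.38)/2 = 0.895, v̄ = (0.244+0.111)/2 = 0.1775 → q = 2.7×0.895×0.1775 = 0.4289 m³/s
Q = Σ q = 4.115 m³/s
= 4.115 × 1000 = 4115 L/s

4110 L/s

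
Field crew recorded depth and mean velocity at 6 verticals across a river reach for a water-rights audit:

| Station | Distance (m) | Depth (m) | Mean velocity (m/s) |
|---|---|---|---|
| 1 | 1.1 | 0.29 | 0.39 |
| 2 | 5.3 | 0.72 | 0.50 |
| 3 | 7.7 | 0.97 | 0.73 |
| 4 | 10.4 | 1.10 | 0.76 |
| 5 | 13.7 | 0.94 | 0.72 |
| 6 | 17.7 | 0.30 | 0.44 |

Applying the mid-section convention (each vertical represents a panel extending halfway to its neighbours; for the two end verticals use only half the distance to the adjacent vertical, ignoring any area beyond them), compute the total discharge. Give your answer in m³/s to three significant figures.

8.47 m³/s

w_1 = (5.3 − 1.1)/2 = 2.1 m; q_1 = 0.39 × 0.29 × 2.1 = 0.2375 m³/s
w_2 = (7.7 − 1.1)/2 = 3.3 m; q_2 = 0.50 × 0.72 × 3.3 = 1.188 m³/s
w_3 = (10.4 − 5.3)/2 = 2.55 m; q_3 = 0.73 × 0.97 × 2.55 = 1.806 m³/s
w_4 = (13.7 − 7.7)/2 = 3 m; q_4 = 0.76 × 1.10 × 3 = 2.508 m³/s
w_5 = (17.7 − 10.4)/2 = 3.65 m; q_5 = 0.72 × 0.94 × 3.65 = 2.470 m³/s
w_6 = (17.7 − 13.7)/2 = 2 m; q_6 = 0.44 × 0.30 × 2 = 0.2640 m³/s
Q = Σ qᵢ = 8.473 m³/s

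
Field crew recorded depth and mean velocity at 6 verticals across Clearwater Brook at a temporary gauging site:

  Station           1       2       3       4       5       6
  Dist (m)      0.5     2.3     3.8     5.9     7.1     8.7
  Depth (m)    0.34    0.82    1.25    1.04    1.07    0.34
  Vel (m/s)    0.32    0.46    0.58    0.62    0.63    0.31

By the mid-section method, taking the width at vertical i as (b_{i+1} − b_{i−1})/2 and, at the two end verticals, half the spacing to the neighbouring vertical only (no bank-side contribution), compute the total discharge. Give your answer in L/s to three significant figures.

w_1 = (2.3 − 0.5)/2 = 0.9 m; q_1 = 0.32 × 0.34 × 0.9 = 0.09792 m³/s
w_2 = (3.8 − 0.5)/2 = 1.65 m; q_2 = 0.46 × 0.82 × 1.65 = 0.6224 m³/s
w_3 = (5.9 − 2.3)/2 = 1.8 m; q_3 = 0.58 × 1.25 × 1.8 = 1.305 m³/s
w_4 = (7.1 − 3.8)/2 = 1.65 m; q_4 = 0.62 × 1.04 × 1.65 = 1.064 m³/s
w_5 = (8.7 − 5.9)/2 = 1.4 m; q_5 = 0.63 × 1.07 × 1.4 = 0.9437 m³/s
w_6 = (8.7 − 7.1)/2 = 0.8 m; q_6 = 0.31 × 0.34 × 0.8 = 0.08432 m³/s
Q = Σ qᵢ = 4.117 m³/s
= 4.117 × 1000 = 4117 L/s

4120 L/s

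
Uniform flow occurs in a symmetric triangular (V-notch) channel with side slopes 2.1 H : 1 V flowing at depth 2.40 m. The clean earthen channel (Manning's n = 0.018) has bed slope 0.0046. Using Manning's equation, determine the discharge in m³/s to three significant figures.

A = z·y² = 2.1×2.40² = 12.10 m²
P = 2y√(1+z²) = 2×2.40×√(1+2.1²) = 11.16 m
R = A/P = 12.10/11.16 = 1.083 m
Q = (1/n)·A·R^(2/3)·S^(1/2) = (1/0.018) × 12.10 × 1.083^(2/3) × 0.0046^(1/2) = 48.08 m³/s

48.1 m³/s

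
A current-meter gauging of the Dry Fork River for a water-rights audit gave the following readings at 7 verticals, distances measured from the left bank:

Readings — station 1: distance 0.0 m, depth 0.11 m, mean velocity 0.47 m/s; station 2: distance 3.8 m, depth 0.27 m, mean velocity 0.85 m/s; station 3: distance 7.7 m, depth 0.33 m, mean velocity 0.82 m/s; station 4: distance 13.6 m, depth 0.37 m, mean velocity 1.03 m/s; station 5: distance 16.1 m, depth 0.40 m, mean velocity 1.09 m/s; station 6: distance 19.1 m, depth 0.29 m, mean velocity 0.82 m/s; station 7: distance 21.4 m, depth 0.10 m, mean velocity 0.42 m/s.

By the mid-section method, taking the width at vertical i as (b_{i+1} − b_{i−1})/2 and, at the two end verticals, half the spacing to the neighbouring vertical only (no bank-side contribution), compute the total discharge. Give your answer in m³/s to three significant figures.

w_1 = (3.8 − 0.0)/2 = 1.9 m; q_1 = 0.47 × 0.11 × 1.9 = 0.09823 m³/s
w_2 = (7.7 − 0.0)/2 = 3.85 m; q_2 = 0.85 × 0.27 × 3.85 = 0.8836 m³/s
w_3 = (13.6 − 3.8)/2 = 4.9 m; q_3 = 0.82 × 0.33 × 4.9 = 1.326 m³/s
w_4 = (16.1 − 7.7)/2 = 4.2 m; q_4 = 1.03 × 0.37 × 4.2 = 1.601 m³/s
w_5 = (19.1 − 13.6)/2 = 2.75 m; q_5 = 1.09 × 0.40 × 2.75 = 1.199 m³/s
w_6 = (21.4 − 16.1)/2 = 2.65 m; q_6 = 0.82 × 0.29 × 2.65 = 0.6302 m³/s
w_7 = (21.4 − 19.1)/2 = 1.15 m; q_7 = 0.42 × 0.10 × 1.15 = 0.04830 m³/s
Q = Σ qᵢ = 5.786 m³/s

5.79 m³/s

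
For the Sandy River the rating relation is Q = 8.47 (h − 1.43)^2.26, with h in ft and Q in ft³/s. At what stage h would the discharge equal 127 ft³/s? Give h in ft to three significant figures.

h − h₀ = (Q/C)^(1/b) = (127/8.47)^(1/2.26) = 3.314 ft
h = 1.43 + 3.314 = 4.744 ft

4.74 ft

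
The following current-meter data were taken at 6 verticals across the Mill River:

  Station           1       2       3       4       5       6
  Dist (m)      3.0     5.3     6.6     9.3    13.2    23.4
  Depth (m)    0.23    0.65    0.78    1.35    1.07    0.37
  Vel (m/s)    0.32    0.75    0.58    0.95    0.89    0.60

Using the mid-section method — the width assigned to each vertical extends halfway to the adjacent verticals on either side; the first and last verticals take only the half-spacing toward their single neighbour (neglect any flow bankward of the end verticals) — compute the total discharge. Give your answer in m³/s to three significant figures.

13.9 m³/s

w_1 = (5.3 − 3.0)/2 = 1.15 m; q_1 = 0.32 × 0.23 × 1.15 = 0.08464 m³/s
w_2 = (6.6 − 3.0)/2 = 1.8 m; q_2 = 0.75 × 0.65 × 1.8 = 0.8775 m³/s
w_3 = (9.3 − 5.3)/2 = 2 m; q_3 = 0.58 × 0.78 × 2 = 0.9048 m³/s
w_4 = (13.2 − 6.6)/2 = 3.3 m; q_4 = 0.95 × 1.35 × 3.3 = 4.232 m³/s
w_5 = (23.4 − 9.3)/2 = 7.05 m; q_5 = 0.89 × 1.07 × 7.05 = 6.714 m³/s
w_6 = (23.4 − 13.2)/2 = 5.1 m; q_6 = 0.60 × 0.37 × 5.1 = 1.132 m³/s
Q = Σ qᵢ = 13.95 m³/s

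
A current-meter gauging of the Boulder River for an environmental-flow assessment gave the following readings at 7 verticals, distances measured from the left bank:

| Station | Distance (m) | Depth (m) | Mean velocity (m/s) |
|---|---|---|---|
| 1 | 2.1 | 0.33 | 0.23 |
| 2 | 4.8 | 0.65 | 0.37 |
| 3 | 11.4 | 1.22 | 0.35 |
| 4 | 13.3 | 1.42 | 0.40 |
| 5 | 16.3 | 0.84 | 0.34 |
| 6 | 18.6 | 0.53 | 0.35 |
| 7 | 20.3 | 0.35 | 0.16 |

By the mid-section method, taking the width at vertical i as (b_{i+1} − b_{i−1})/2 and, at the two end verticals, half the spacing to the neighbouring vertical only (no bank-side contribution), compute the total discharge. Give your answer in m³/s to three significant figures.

w_1 = (4.8 − 2.1)/2 = 1.35 m; q_1 = 0.23 × 0.33 × 1.35 = 0.1025 m³/s
w_2 = (11.4 − 2.1)/2 = 4.65 m; q_2 = 0.37 × 0.65 × 4.65 = 1.118 m³/s
w_3 = (13.3 − 4.8)/2 = 4.25 m; q_3 = 0.35 × 1.22 × 4.25 = 1.815 m³/s
w_4 = (16.3 − 11.4)/2 = 2.45 m; q_4 = 0.40 × 1.42 × 2.45 = 1.392 m³/s
w_5 = (18.6 − 13.3)/2 = 2.65 m; q_5 = 0.34 × 0.84 × 2.65 = 0.7568 m³/s
w_6 = (20.3 − 16.3)/2 = 2 m; q_6 = 0.35 × 0.53 × 2 = 0.3710 m³/s
w_7 = (20.3 − 18.6)/2 = 0.85 m; q_7 = 0.16 × 0.35 × 0.85 = 0.04760 m³/s
Q = Σ qᵢ = 5.603 m³/s

5.60 m³/s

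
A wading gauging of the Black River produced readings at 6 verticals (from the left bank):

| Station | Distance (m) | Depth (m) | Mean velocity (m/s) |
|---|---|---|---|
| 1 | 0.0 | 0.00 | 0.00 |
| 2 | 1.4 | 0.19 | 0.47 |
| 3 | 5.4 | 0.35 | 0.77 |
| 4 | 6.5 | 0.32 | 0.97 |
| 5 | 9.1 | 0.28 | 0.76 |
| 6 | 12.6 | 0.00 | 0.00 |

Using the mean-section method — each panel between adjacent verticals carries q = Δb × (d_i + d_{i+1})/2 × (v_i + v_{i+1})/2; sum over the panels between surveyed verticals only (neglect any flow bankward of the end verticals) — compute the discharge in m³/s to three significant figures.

Panel 1-2: Δb = 1.4 m, d̄ = (0.00+0.19)/2 = 0.095, v̄ = (0.00+0.47)/2 = 0.235 → q = 1.4×0.095×0.235 = 0.03126 m³/s
Panel 2-3: Δb = 4 m, d̄ = (0.19+0.35)/2 = 0.27, v̄ = (0.47+0.77)/2 = 0.62 → q = 4×0.27×0.62 = 0.6696 m³/s
Panel 3-4: Δb = 1.1 m, d̄ = (0.35+0.32)/2 = 0.335, v̄ = (0.77+0.97)/2 = 0.87 → q = 1.1×0.335×0.87 = 0.3206 m³/s
Panel 4-5: Δb = 2.6 m, d̄ = (0.32+0.28)/2 = 0.3, v̄ = (0.97+0.76)/2 = 0.865 → q = 2.6×0.3×0.865 = 0.6747 m³/s
Panel 5-6: Δb = 3.5 m, d̄ = (0.28+0.00)/2 = 0.14, v̄ = (0.76+0.00)/2 = 0.38 → q = 3.5×0.14×0.38 = 0.1862 m³/s
Q = Σ q = 1.882 m³/s

1.88 m³/s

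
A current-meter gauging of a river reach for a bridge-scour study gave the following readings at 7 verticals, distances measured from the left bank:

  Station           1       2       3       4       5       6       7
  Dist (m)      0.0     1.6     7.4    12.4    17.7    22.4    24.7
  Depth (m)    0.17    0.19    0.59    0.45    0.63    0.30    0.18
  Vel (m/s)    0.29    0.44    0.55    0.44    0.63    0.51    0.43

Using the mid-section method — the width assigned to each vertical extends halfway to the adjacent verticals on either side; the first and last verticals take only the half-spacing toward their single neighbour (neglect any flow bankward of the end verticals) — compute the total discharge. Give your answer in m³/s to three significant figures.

5.73 m³/s

w_1 = (1.6 − 0.0)/2 = 0.8 m; q_1 = 0.29 × 0.17 × 0.8 = 0.03944 m³/s
w_2 = (7.4 − 0.0)/2 = 3.7 m; q_2 = 0.44 × 0.19 × 3.7 = 0.3093 m³/s
w_3 = (12.4 − 1.6)/2 = 5.4 m; q_3 = 0.55 × 0.59 × 5.4 = 1.752 m³/s
w_4 = (17.7 − 7.4)/2 = 5.15 m; q_4 = 0.44 × 0.45 × 5.15 = 1.020 m³/s
w_5 = (22.4 − 12.4)/2 = 5 m; q_5 = 0.63 × 0.63 × 5 = 1.985 m³/s
w_6 = (24.7 − 17.7)/2 = 3.5 m; q_6 = 0.51 × 0.30 × 3.5 = 0.5355 m³/s
w_7 = (24.7 − 22.4)/2 = 1.15 m; q_7 = 0.43 × 0.18 × 1.15 = 0.08901 m³/s
Q = Σ qᵢ = 5.730 m³/s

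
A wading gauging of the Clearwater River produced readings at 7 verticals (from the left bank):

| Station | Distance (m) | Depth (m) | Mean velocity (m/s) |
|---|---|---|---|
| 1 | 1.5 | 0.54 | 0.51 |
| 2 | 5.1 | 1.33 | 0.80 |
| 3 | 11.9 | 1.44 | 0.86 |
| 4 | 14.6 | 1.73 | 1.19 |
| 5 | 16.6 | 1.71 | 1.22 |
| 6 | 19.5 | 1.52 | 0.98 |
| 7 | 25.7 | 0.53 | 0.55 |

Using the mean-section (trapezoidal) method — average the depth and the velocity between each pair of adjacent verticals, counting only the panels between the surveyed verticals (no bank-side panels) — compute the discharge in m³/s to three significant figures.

Panel 1-2: Δb = 3.6 m, d̄ = (0.54+1.33)/2 = 0.935, v̄ = (0.51+0.80)/2 = 0.655 → q = 3.6×0.935×0.655 = 2.205 m³/s
Panel 2-3: Δb = 6.8 m, d̄ = (1.33+1.44)/2 = 1.385, v̄ = (0.80+0.86)/2 = 0.83 → q = 6.8×1.385×0.83 = 7.817 m³/s
Panel 3-4: Δb = 2.7 m, d̄ = (1.44+1.73)/2 = 1.585, v̄ = (0.86+1.19)/2 = 1.025 → q = 2.7×1.585×1.025 = 4.386 m³/s
Panel 4-5: Δb = 2 m, d̄ = (1.73+1.71)/2 = 1.72, v̄ = (1.19+1.22)/2 = 1.205 → q = 2×1.72×1.205 = 4.145 m³/s
Panel 5-6: Δb = 2.9 m, d̄ = (1.71+1.52)/2 = 1.615, v̄ = (1.22+0.98)/2 = 1.1 → q = 2.9×1.615×1.1 = 5.152 m³/s
Panel 6-7: Δb = 6.2 m, d̄ = (1.52+0.53)/2 = 1.025, v̄ = (0.98+0.55)/2 = 0.765 → q = 6.2×1.025×0.765 = 4.862 m³/s
Q = Σ q = 28.57 m³/s

28.6 m³/s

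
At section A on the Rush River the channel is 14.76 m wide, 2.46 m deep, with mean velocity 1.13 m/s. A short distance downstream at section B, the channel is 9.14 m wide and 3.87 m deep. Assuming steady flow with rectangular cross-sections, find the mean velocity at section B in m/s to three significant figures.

1.16 m/s

Q = A₁V₁ = (14.76×2.46) × 1.13 = 41.03 m³/s
A₂ = 9.14 × 3.87 = 35.37 m²
V₂ = Q/A₂ = 41.03/35.37 = 1.160 m/s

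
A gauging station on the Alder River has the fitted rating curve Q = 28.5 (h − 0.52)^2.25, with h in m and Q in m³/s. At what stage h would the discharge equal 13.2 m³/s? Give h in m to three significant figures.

h − h₀ = (Q/C)^(1/b) = (13.2/28.5)^(1/2.25) = 0.7103 m
h = 0.52 + 0.7103 = 1.230 m

1.23 m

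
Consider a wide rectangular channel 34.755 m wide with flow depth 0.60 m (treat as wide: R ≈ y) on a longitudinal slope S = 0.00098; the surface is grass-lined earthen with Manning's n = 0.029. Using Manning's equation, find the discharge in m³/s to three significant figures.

16.0 m³/s

A = b·y = 34.755 × 0.60 = 20.85 m²
Wide channel: R ≈ y = 0.60 m
Q = (1/n)·A·R^(2/3)·S^(1/2) = (1/0.029) × 20.85 × 0.6000^(2/3) × 0.00098^(1/2) = 16.01 m³/s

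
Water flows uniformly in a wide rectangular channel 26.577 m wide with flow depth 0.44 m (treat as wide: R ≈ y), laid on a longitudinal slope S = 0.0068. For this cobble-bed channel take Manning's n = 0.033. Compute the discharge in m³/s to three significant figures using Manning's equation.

A = b·y = 26.577 × 0.44 = 11.69 m²
Wide channel: R ≈ y = 0.44 m
Q = (1/n)·A·R^(2/3)·S^(1/2) = (1/0.033) × 11.69 × 0.4400^(2/3) × 0.0068^(1/2) = 16.90 m³/s

16.9 m³/s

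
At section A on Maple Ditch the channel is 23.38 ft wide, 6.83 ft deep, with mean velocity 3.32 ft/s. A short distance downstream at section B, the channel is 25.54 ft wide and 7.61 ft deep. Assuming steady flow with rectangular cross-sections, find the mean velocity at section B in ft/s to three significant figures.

Q = A₁V₁ = (23.38×6.83) × 3.32 = 530.2 ft³/s
A₂ = 25.54 × 7.61 = 194.4 ft²
V₂ = Q/A₂ = 530.2/194.4 = 2.728 ft/s

2.73 ft/s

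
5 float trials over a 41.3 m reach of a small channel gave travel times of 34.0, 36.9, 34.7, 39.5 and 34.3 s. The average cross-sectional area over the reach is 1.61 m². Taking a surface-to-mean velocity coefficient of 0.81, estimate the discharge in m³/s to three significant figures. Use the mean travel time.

t̄ = (34.0 + 36.9 + 34.7 + 39.5 + 34.3) / 5 = 35.88 s
v_surface = L / t̄ = 41.3 / 35.88 = 1.151 m/s
v_mean = 0.81 × 1.151 = 0.9324 m/s
Q = A × v_mean = 1.61 × 0.9324 = 1.501 m³/s

1.50 m³/s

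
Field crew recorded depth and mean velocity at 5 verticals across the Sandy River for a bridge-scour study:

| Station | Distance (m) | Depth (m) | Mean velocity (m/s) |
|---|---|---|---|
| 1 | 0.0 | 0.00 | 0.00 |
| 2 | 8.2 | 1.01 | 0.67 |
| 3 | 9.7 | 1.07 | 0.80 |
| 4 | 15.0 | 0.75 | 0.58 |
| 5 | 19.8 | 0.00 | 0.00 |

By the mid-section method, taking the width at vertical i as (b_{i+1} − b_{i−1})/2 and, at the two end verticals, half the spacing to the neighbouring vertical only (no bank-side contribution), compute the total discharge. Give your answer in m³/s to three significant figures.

w_2 = (9.7 − 0.0)/2 = 4.85 m; q_2 = 0.67 × 1.01 × 4.85 = 3.282 m³/s
w_3 = (15.0 − 8.2)/2 = 3.4 m; q_3 = 0.80 × 1.07 × 3.4 = 2.910 m³/s
w_4 = (19.8 − 9.7)/2 = 5.05 m; q_4 = 0.58 × 0.75 × 5.05 = 2.197 m³/s
Stations 1, 5 contribute zero (depth or velocity is 0).
Q = Σ qᵢ = 8.389 m³/s

8.39 m³/s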